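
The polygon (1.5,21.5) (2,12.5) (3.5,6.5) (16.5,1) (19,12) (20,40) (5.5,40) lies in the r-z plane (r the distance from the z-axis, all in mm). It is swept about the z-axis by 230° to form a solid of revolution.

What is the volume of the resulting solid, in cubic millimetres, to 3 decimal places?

Volume = 26429.368 mm³

Profile (r,z), 7 vertices: (1.5,21.5) (2,12.5) (3.5,6.5) (16.5,1) (19,12) (20,40) (5.5,40)
edge 0: (1.5,21.5)→(2,12.5)  cross = 1.5·12.5 − 2·21.5 = -24.2500; (r_i+r_j)·cross = 3.5·-24.2500 = -84.8750
edge 1: (2,12.5)→(3.5,6.5)  cross = 2·6.5 − 3.5·12.5 = -30.7500; (r_i+r_j)·cross = 5.5·-30.7500 = -169.1250
edge 2: (3.5,6.5)→(16.5,1)  cross = 3.5·1 − 16.5·6.5 = -103.7500; (r_i+r_j)·cross = 20·-103.7500 = -2075.0000
edge 3: (16.5,1)→(19,12)  cross = 16.5·12 − 19·1 = 179.0000; (r_i+r_j)·cross = 35.5·179.0000 = 6354.5000
edge 4: (19,12)→(20,40)  cross = 19·40 − 20·12 = 520.0000; (r_i+r_j)·cross = 39·520.0000 = 20280.0000
edge 5: (20,40)→(5.5,40)  cross = 20·40 − 5.5·40 = 580.0000; (r_i+r_j)·cross = 25.5·580.0000 = 14790.0000
edge 6: (5.5,40)→(1.5,21.5)  cross = 5.5·21.5 − 1.5·40 = 58.2500; (r_i+r_j)·cross = 7·58.2500 = 407.7500
Σcross = 1178.5000 → A = |Σcross|/2 = 589.2500 mm²
Σ(r_i+r_j)·cross = 39503.2500 → first moment M = |Σ|/6 = 6583.8750
R_c = M/A = 6583.8750/589.2500 = 11.1733 mm
θ = 230° = 4.014257 rad
V = θ·R_c·A = 4.014257·11.1733·589.2500 = 26429.368 mm³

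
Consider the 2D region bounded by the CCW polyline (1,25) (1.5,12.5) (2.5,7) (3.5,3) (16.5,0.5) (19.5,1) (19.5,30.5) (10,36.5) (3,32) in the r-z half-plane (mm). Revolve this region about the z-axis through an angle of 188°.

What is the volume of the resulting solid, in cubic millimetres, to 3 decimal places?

Volume = 19896.697 mm³

Profile (r,z), 9 vertices: (1,25) (1.5,12.5) (2.5,7) (3.5,3) (16.5,0.5) (19.5,1) (19.5,30.5) (10,36.5) (3,32)
edge 0: (1,25)→(1.5,12.5)  cross = 1·12.5 − 1.5·25 = -25.0000; (r_i+r_j)·cross = 2.5·-25.0000 = -62.5000
edge 1: (1.5,12.5)→(2.5,7)  cross = 1.5·7 − 2.5·12.5 = -20.7500; (r_i+r_j)·cross = 4·-20.7500 = -83.0000
edge 2: (2.5,7)→(3.5,3)  cross = 2.5·3 − 3.5·7 = -17.0000; (r_i+r_j)·cross = 6·-17.0000 = -102.0000
edge 3: (3.5,3)→(16.5,0.5)  cross = 3.5·0.5 − 16.5·3 = -47.7500; (r_i+r_j)·cross = 20·-47.7500 = -955.0000
edge 4: (16.5,0.5)→(19.5,1)  cross = 16.5·1 − 19.5·0.5 = 6.7500; (r_i+r_j)·cross = 36·6.7500 = 243.0000
edge 5: (19.5,1)→(19.5,30.5)  cross = 19.5·30.5 − 19.5·1 = 575.2500; (r_i+r_j)·cross = 39·575.2500 = 22434.7500
edge 6: (19.5,30.5)→(10,36.5)  cross = 19.5·36.5 − 10·30.5 = 406.7500; (r_i+r_j)·cross = 29.5·406.7500 = 11999.1250
edge 7: (10,36.5)→(3,32)  cross = 10·32 − 3·36.5 = 210.5000; (r_i+r_j)·cross = 13·210.5000 = 2736.5000
edge 8: (3,32)→(1,25)  cross = 3·25 − 1·32 = 43.0000; (r_i+r_j)·cross = 4·43.0000 = 172.0000
Σcross = 1131.7500 → A = |Σcross|/2 = 565.8750 mm²
Σ(r_i+r_j)·cross = 36382.8750 → first moment M = |Σ|/6 = 6063.8125
R_c = M/A = 6063.8125/565.8750 = 10.7158 mm
θ = 188° = 3.281219 rad
V = θ·R_c·A = 3.281219·10.7158·565.8750 = 19896.697 mm³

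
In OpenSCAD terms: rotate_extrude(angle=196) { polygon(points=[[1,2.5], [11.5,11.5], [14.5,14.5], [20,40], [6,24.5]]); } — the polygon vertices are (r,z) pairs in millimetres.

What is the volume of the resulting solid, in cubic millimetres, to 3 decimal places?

Volume = 9249.324 mm³

Profile (r,z), 5 vertices: (1,2.5) (11.5,11.5) (14.5,14.5) (20,40) (6,24.5)
edge 0: (1,2.5)→(11.5,11.5)  cross = 1·11.5 − 11.5·2.5 = -17.2500; (r_i+r_j)·cross = 12.5·-17.2500 = -215.6250
edge 1: (11.5,11.5)→(14.5,14.5)  cross = 11.5·14.5 − 14.5·11.5 = 0.0000; (r_i+r_j)·cross = 26·0.0000 = 0.0000
edge 2: (14.5,14.5)→(20,40)  cross = 14.5·40 − 20·14.5 = 290.0000; (r_i+r_j)·cross = 34.5·290.0000 = 10005.0000
edge 3: (20,40)→(6,24.5)  cross = 20·24.5 − 6·40 = 250.0000; (r_i+r_j)·cross = 26·250.0000 = 6500.0000
edge 4: (6,24.5)→(1,2.5)  cross = 6·2.5 − 1·24.5 = -9.5000; (r_i+r_j)·cross = 7·-9.5000 = -66.5000
Σcross = 513.2500 → A = |Σcross|/2 = 256.6250 mm²
Σ(r_i+r_j)·cross = 16222.8750 → first moment M = |Σ|/6 = 2703.8125
R_c = M/A = 2703.8125/256.6250 = 10.5360 mm
θ = 196° = 3.420845 rad
V = θ·R_c·A = 3.420845·10.5360·256.6250 = 9249.324 mm³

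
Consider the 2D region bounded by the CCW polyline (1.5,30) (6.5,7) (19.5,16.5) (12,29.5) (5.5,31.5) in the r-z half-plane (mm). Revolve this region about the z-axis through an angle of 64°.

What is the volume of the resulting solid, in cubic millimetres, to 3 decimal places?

Profile (r,z), 5 vertices: (1.5,30) (6.5,7) (19.5,16.5) (12,29.5) (5.5,31.5)
edge 0: (1.5,30)→(6.5,7)  cross = 1.5·7 − 6.5·30 = -184.5000; (r_i+r_j)·cross = 8·-184.5000 = -1476.0000
edge 1: (6.5,7)→(19.5,16.5)  cross = 6.5·16.5 − 19.5·7 = -29.2500; (r_i+r_j)·cross = 26·-29.2500 = -760.5000
edge 2: (19.5,16.5)→(12,29.5)  cross = 19.5·29.5 − 12·16.5 = 377.2500; (r_i+r_j)·cross = 31.5·377.2500 = 11883.3750
edge 3: (12,29.5)→(5.5,31.5)  cross = 12·31.5 − 5.5·29.5 = 215.7500; (r_i+r_j)·cross = 17.5·215.7500 = 3775.6250
edge 4: (5.5,31.5)→(1.5,30)  cross = 5.5·30 − 1.5·31.5 = 117.7500; (r_i+r_j)·cross = 7·117.7500 = 824.2500
Σcross = 497.0000 → A = |Σcross|/2 = 248.5000 mm²
Σ(r_i+r_j)·cross = 14246.7500 → first moment M = |Σ|/6 = 2374.4583
R_c = M/A = 2374.4583/248.5000 = 9.5552 mm
θ = 64° = 1.117011 rad
V = θ·R_c·A = 1.117011·9.5552·248.5000 = 2652.295 mm³

Volume = 2652.295 mm³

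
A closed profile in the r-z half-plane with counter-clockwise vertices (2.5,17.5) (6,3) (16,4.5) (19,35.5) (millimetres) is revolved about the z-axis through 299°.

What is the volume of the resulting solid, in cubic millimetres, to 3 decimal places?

Volume = 18123.427 mm³

Profile (r,z), 4 vertices: (2.5,17.5) (6,3) (16,4.5) (19,35.5)
edge 0: (2.5,17.5)→(6,3)  cross = 2.5·3 − 6·17.5 = -97.5000; (r_i+r_j)·cross = 8.5·-97.5000 = -828.7500
edge 1: (6,3)→(16,4.5)  cross = 6·4.5 − 16·3 = -21.0000; (r_i+r_j)·cross = 22·-21.0000 = -462.0000
edge 2: (16,4.5)→(19,35.5)  cross = 16·35.5 − 19·4.5 = 482.5000; (r_i+r_j)·cross = 35·482.5000 = 16887.5000
edge 3: (19,35.5)→(2.5,17.5)  cross = 19·17.5 − 2.5·35.5 = 243.7500; (r_i+r_j)·cross = 21.5·243.7500 = 5240.6250
Σcross = 607.7500 → A = |Σcross|/2 = 303.8750 mm²
Σ(r_i+r_j)·cross = 20837.3750 → first moment M = |Σ|/6 = 3472.8958
R_c = M/A = 3472.8958/303.8750 = 11.4287 mm
θ = 299° = 5.218534 rad
V = θ·R_c·A = 5.218534·11.4287·303.8750 = 18123.427 mm³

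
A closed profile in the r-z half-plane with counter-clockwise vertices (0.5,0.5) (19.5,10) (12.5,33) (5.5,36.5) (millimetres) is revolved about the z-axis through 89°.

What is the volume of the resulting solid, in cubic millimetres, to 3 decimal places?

Volume = 5527.183 mm³

Profile (r,z), 4 vertices: (0.5,0.5) (19.5,10) (12.5,33) (5.5,36.5)
edge 0: (0.5,0.5)→(19.5,10)  cross = 0.5·10 − 19.5·0.5 = -4.7500; (r_i+r_j)·cross = 20·-4.7500 = -95.0000
edge 1: (19.5,10)→(12.5,33)  cross = 19.5·33 − 12.5·10 = 518.5000; (r_i+r_j)·cross = 32·518.5000 = 16592.0000
edge 2: (12.5,33)→(5.5,36.5)  cross = 12.5·36.5 − 5.5·33 = 274.7500; (r_i+r_j)·cross = 18·274.7500 = 4945.5000
edge 3: (5.5,36.5)→(0.5,0.5)  cross = 5.5·0.5 − 0.5·36.5 = -15.5000; (r_i+r_j)·cross = 6·-15.5000 = -93.0000
Σcross = 773.0000 → A = |Σcross|/2 = 386.5000 mm²
Σ(r_i+r_j)·cross = 21349.5000 → first moment M = |Σ|/6 = 3558.2500
R_c = M/A = 3558.2500/386.5000 = 9.2063 mm
θ = 89° = 1.553343 rad
V = θ·R_c·A = 1.553343·9.2063·386.5000 = 5527.183 mm³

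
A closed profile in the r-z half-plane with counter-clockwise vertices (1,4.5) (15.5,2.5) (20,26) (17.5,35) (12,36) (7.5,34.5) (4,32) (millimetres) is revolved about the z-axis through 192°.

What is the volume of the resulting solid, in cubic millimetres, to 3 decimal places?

Volume = 17154.702 mm³

Profile (r,z), 7 vertices: (1,4.5) (15.5,2.5) (20,26) (17.5,35) (12,36) (7.5,34.5) (4,32)
edge 0: (1,4.5)→(15.5,2.5)  cross = 1·2.5 − 15.5·4.5 = -67.2500; (r_i+r_j)·cross = 16.5·-67.2500 = -1109.6250
edge 1: (15.5,2.5)→(20,26)  cross = 15.5·26 − 20·2.5 = 353.0000; (r_i+r_j)·cross = 35.5·353.0000 = 12531.5000
edge 2: (20,26)→(17.5,35)  cross = 20·35 − 17.5·26 = 245.0000; (r_i+r_j)·cross = 37.5·245.0000 = 9187.5000
edge 3: (17.5,35)→(12,36)  cross = 17.5·36 − 12·35 = 210.0000; (r_i+r_j)·cross = 29.5·210.0000 = 6195.0000
edge 4: (12,36)→(7.5,34.5)  cross = 12·34.5 − 7.5·36 = 144.0000; (r_i+r_j)·cross = 19.5·144.0000 = 2808.0000
edge 5: (7.5,34.5)→(4,32)  cross = 7.5·32 − 4·34.5 = 102.0000; (r_i+r_j)·cross = 11.5·102.0000 = 1173.0000
edge 6: (4,32)→(1,4.5)  cross = 4·4.5 − 1·32 = -14.0000; (r_i+r_j)·cross = 5·-14.0000 = -70.0000
Σcross = 972.7500 → A = |Σcross|/2 = 486.3750 mm²
Σ(r_i+r_j)·cross = 30715.3750 → first moment M = |Σ|/6 = 5119.2292
R_c = M/A = 5119.2292/486.3750 = 10.5253 mm
θ = 192° = 3.351032 rad
V = θ·R_c·A = 3.351032·10.5253·486.3750 = 17154.702 mm³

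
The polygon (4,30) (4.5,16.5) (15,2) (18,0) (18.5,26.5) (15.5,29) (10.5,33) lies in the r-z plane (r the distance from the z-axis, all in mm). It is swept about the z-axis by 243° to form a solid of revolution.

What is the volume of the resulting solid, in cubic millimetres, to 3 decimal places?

Volume = 16467.149 mm³

Profile (r,z), 7 vertices: (4,30) (4.5,16.5) (15,2) (18,0) (18.5,26.5) (15.5,29) (10.5,33)
edge 0: (4,30)→(4.5,16.5)  cross = 4·16.5 − 4.5·30 = -69.0000; (r_i+r_j)·cross = 8.5·-69.0000 = -586.5000
edge 1: (4.5,16.5)→(15,2)  cross = 4.5·2 − 15·16.5 = -238.5000; (r_i+r_j)·cross = 19.5·-238.5000 = -4650.7500
edge 2: (15,2)→(18,0)  cross = 15·0 − 18·2 = -36.0000; (r_i+r_j)·cross = 33·-36.0000 = -1188.0000
edge 3: (18,0)→(18.5,26.5)  cross = 18·26.5 − 18.5·0 = 477.0000; (r_i+r_j)·cross = 36.5·477.0000 = 17410.5000
edge 4: (18.5,26.5)→(15.5,29)  cross = 18.5·29 − 15.5·26.5 = 125.7500; (r_i+r_j)·cross = 34·125.7500 = 4275.5000
edge 5: (15.5,29)→(10.5,33)  cross = 15.5·33 − 10.5·29 = 207.0000; (r_i+r_j)·cross = 26·207.0000 = 5382.0000
edge 6: (10.5,33)→(4,30)  cross = 10.5·30 − 4·33 = 183.0000; (r_i+r_j)·cross = 14.5·183.0000 = 2653.5000
Σcross = 649.2500 → A = |Σcross|/2 = 324.6250 mm²
Σ(r_i+r_j)·cross = 23296.2500 → first moment M = |Σ|/6 = 3882.7083
R_c = M/A = 3882.7083/324.6250 = 11.9606 mm
θ = 243° = 4.241150 rad
V = θ·R_c·A = 4.241150·11.9606·324.6250 = 16467.149 mm³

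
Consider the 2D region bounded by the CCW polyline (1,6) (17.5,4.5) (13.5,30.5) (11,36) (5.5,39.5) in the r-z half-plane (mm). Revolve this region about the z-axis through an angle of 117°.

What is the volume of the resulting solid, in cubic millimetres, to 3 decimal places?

Volume = 6926.243 mm³

Profile (r,z), 5 vertices: (1,6) (17.5,4.5) (13.5,30.5) (11,36) (5.5,39.5)
edge 0: (1,6)→(17.5,4.5)  cross = 1·4.5 − 17.5·6 = -100.5000; (r_i+r_j)·cross = 18.5·-100.5000 = -1859.2500
edge 1: (17.5,4.5)→(13.5,30.5)  cross = 17.5·30.5 − 13.5·4.5 = 473.0000; (r_i+r_j)·cross = 31·473.0000 = 14663.0000
edge 2: (13.5,30.5)→(11,36)  cross = 13.5·36 − 11·30.5 = 150.5000; (r_i+r_j)·cross = 24.5·150.5000 = 3687.2500
edge 3: (11,36)→(5.5,39.5)  cross = 11·39.5 − 5.5·36 = 236.5000; (r_i+r_j)·cross = 16.5·236.5000 = 3902.2500
edge 4: (5.5,39.5)→(1,6)  cross = 5.5·6 − 1·39.5 = -6.5000; (r_i+r_j)·cross = 6.5·-6.5000 = -42.2500
Σcross = 753.0000 → A = |Σcross|/2 = 376.5000 mm²
Σ(r_i+r_j)·cross = 20351.0000 → first moment M = |Σ|/6 = 3391.8333
R_c = M/A = 3391.8333/376.5000 = 9.0089 mm
θ = 117° = 2.042035 rad
V = θ·R_c·A = 2.042035·9.0089·376.5000 = 6926.243 mm³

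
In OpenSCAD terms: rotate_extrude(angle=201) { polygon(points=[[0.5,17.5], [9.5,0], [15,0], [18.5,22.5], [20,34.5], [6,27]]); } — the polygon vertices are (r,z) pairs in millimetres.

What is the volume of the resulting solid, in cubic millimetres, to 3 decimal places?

Volume = 15286.086 mm³

Profile (r,z), 6 vertices: (0.5,17.5) (9.5,0) (15,0) (18.5,22.5) (20,34.5) (6,27)
edge 0: (0.5,17.5)→(9.5,0)  cross = 0.5·0 − 9.5·17.5 = -166.2500; (r_i+r_j)·cross = 10·-166.2500 = -1662.5000
edge 1: (9.5,0)→(15,0)  cross = 9.5·0 − 15·0 = 0.0000; (r_i+r_j)·cross = 24.5·0.0000 = 0.0000
edge 2: (15,0)→(18.5,22.5)  cross = 15·22.5 − 18.5·0 = 337.5000; (r_i+r_j)·cross = 33.5·337.5000 = 11306.2500
edge 3: (18.5,22.5)→(20,34.5)  cross = 18.5·34.5 − 20·22.5 = 188.2500; (r_i+r_j)·cross = 38.5·188.2500 = 7247.6250
edge 4: (20,34.5)→(6,27)  cross = 20·27 − 6·34.5 = 333.0000; (r_i+r_j)·cross = 26·333.0000 = 8658.0000
edge 5: (6,27)→(0.5,17.5)  cross = 6·17.5 − 0.5·27 = 91.5000; (r_i+r_j)·cross = 6.5·91.5000 = 594.7500
Σcross = 784.0000 → A = |Σcross|/2 = 392.0000 mm²
Σ(r_i+r_j)·cross = 26144.1250 → first moment M = |Σ|/6 = 4357.3542
R_c = M/A = 4357.3542/392.0000 = 11.1157 mm
θ = 201° = 3.508112 rad
V = θ·R_c·A = 3.508112·11.1157·392.0000 = 15286.086 mm³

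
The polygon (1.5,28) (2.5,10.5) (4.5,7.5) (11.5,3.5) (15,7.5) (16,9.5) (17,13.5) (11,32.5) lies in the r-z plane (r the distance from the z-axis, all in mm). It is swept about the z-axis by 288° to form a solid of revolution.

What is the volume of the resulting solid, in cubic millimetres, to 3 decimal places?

Profile (r,z), 8 vertices: (1.5,28) (2.5,10.5) (4.5,7.5) (11.5,3.5) (15,7.5) (16,9.5) (17,13.5) (11,32.5)
edge 0: (1.5,28)→(2.5,10.5)  cross = 1.5·10.5 − 2.5·28 = -54.2500; (r_i+r_j)·cross = 4·-54.2500 = -217.0000
edge 1: (2.5,10.5)→(4.5,7.5)  cross = 2.5·7.5 − 4.5·10.5 = -28.5000; (r_i+r_j)·cross = 7·-28.5000 = -199.5000
edge 2: (4.5,7.5)→(11.5,3.5)  cross = 4.5·3.5 − 11.5·7.5 = -70.5000; (r_i+r_j)·cross = 16·-70.5000 = -1128.0000
edge 3: (11.5,3.5)→(15,7.5)  cross = 11.5·7.5 − 15·3.5 = 33.7500; (r_i+r_j)·cross = 26.5·33.7500 = 894.3750
edge 4: (15,7.5)→(16,9.5)  cross = 15·9.5 − 16·7.5 = 22.5000; (r_i+r_j)·cross = 31·22.5000 = 697.5000
edge 5: (16,9.5)→(17,13.5)  cross = 16·13.5 − 17·9.5 = 54.5000; (r_i+r_j)·cross = 33·54.5000 = 1798.5000
edge 6: (17,13.5)→(11,32.5)  cross = 17·32.5 − 11·13.5 = 404.0000; (r_i+r_j)·cross = 28·404.0000 = 11312.0000
edge 7: (11,32.5)→(1.5,28)  cross = 11·28 − 1.5·32.5 = 259.2500; (r_i+r_j)·cross = 12.5·259.2500 = 3240.6250
Σcross = 620.7500 → A = |Σcross|/2 = 310.3750 mm²
Σ(r_i+r_j)·cross = 16398.5000 → first moment M = |Σ|/6 = 2733.0833
R_c = M/A = 2733.0833/310.3750 = 8.8057 mm
θ = 288° = 5.026548 rad
V = θ·R_c·A = 5.026548·8.8057·310.3750 = 13737.975 mm³

Volume = 13737.975 mm³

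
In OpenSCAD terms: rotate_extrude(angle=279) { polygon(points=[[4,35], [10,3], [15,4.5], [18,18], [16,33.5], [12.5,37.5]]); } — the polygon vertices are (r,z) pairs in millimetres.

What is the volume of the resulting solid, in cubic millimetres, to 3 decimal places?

Volume = 17955.658 mm³

Profile (r,z), 6 vertices: (4,35) (10,3) (15,4.5) (18,18) (16,33.5) (12.5,37.5)
edge 0: (4,35)→(10,3)  cross = 4·3 − 10·35 = -338.0000; (r_i+r_j)·cross = 14·-338.0000 = -4732.0000
edge 1: (10,3)→(15,4.5)  cross = 10·4.5 − 15·3 = 0.0000; (r_i+r_j)·cross = 25·0.0000 = 0.0000
edge 2: (15,4.5)→(18,18)  cross = 15·18 − 18·4.5 = 189.0000; (r_i+r_j)·cross = 33·189.0000 = 6237.0000
edge 3: (18,18)→(16,33.5)  cross = 18·33.5 − 16·18 = 315.0000; (r_i+r_j)·cross = 34·315.0000 = 10710.0000
edge 4: (16,33.5)→(12.5,37.5)  cross = 16·37.5 − 12.5·33.5 = 181.2500; (r_i+r_j)·cross = 28.5·181.2500 = 5165.6250
edge 5: (12.5,37.5)→(4,35)  cross = 12.5·35 − 4·37.5 = 287.5000; (r_i+r_j)·cross = 16.5·287.5000 = 4743.7500
Σcross = 634.7500 → A = |Σcross|/2 = 317.3750 mm²
Σ(r_i+r_j)·cross = 22124.3750 → first moment M = |Σ|/6 = 3687.3958
R_c = M/A = 3687.3958/317.3750 = 11.6184 mm
θ = 279° = 4.869469 rad
V = θ·R_c·A = 4.869469·11.6184·317.3750 = 17955.658 mm³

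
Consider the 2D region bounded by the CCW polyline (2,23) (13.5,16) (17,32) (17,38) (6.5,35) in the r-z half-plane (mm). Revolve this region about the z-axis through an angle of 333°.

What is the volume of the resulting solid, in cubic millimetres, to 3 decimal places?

Profile (r,z), 5 vertices: (2,23) (13.5,16) (17,32) (17,38) (6.5,35)
edge 0: (2,23)→(13.5,16)  cross = 2·16 − 13.5·23 = -278.5000; (r_i+r_j)·cross = 15.5·-278.5000 = -4316.7500
edge 1: (13.5,16)→(17,32)  cross = 13.5·32 − 17·16 = 160.0000; (r_i+r_j)·cross = 30.5·160.0000 = 4880.0000
edge 2: (17,32)→(17,38)  cross = 17·38 − 17·32 = 102.0000; (r_i+r_j)·cross = 34·102.0000 = 3468.0000
edge 3: (17,38)→(6.5,35)  cross = 17·35 − 6.5·38 = 348.0000; (r_i+r_j)·cross = 23.5·348.0000 = 8178.0000
edge 4: (6.5,35)→(2,23)  cross = 6.5·23 − 2·35 = 79.5000; (r_i+r_j)·cross = 8.5·79.5000 = 675.7500
Σcross = 411.0000 → A = |Σcross|/2 = 205.5000 mm²
Σ(r_i+r_j)·cross = 12885.0000 → first moment M = |Σ|/6 = 2147.5000
R_c = M/A = 2147.5000/205.5000 = 10.4501 mm
θ = 333° = 5.811946 rad
V = θ·R_c·A = 5.811946·10.4501·205.5000 = 12481.155 mm³

Volume = 12481.155 mm³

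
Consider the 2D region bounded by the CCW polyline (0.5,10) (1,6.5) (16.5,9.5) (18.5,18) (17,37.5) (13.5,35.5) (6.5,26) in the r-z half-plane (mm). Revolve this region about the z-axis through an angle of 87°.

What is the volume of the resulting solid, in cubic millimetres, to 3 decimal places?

Profile (r,z), 7 vertices: (0.5,10) (1,6.5) (16.5,9.5) (18.5,18) (17,37.5) (13.5,35.5) (6.5,26)
edge 0: (0.5,10)→(1,6.5)  cross = 0.5·6.5 − 1·10 = -6.7500; (r_i+r_j)·cross = 1.5·-6.7500 = -10.1250
edge 1: (1,6.5)→(16.5,9.5)  cross = 1·9.5 − 16.5·6.5 = -97.7500; (r_i+r_j)·cross = 17.5·-97.7500 = -1710.6250
edge 2: (16.5,9.5)→(18.5,18)  cross = 16.5·18 − 18.5·9.5 = 121.2500; (r_i+r_j)·cross = 35·121.2500 = 4243.7500
edge 3: (18.5,18)→(17,37.5)  cross = 18.5·37.5 − 17·18 = 387.7500; (r_i+r_j)·cross = 35.5·387.7500 = 13765.1250
edge 4: (17,37.5)→(13.5,35.5)  cross = 17·35.5 − 13.5·37.5 = 97.2500; (r_i+r_j)·cross = 30.5·97.2500 = 2966.1250
edge 5: (13.5,35.5)→(6.5,26)  cross = 13.5·26 − 6.5·35.5 = 120.2500; (r_i+r_j)·cross = 20·120.2500 = 2405.0000
edge 6: (6.5,26)→(0.5,10)  cross = 6.5·10 − 0.5·26 = 52.0000; (r_i+r_j)·cross = 7·52.0000 = 364.0000
Σcross = 674.0000 → A = |Σcross|/2 = 337.0000 mm²
Σ(r_i+r_j)·cross = 22023.2500 → first moment M = |Σ|/6 = 3670.5417
R_c = M/A = 3670.5417/337.0000 = 10.8918 mm
θ = 87° = 1.518436 rad
V = θ·R_c·A = 1.518436·10.8918·337.0000 = 5573.484 mm³

Volume = 5573.484 mm³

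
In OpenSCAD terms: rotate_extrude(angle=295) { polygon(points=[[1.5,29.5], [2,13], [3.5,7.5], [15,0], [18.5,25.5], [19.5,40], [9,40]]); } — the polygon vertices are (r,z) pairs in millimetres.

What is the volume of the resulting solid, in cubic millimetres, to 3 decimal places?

Volume = 28986.228 mm³

Profile (r,z), 7 vertices: (1.5,29.5) (2,13) (3.5,7.5) (15,0) (18.5,25.5) (19.5,40) (9,40)
edge 0: (1.5,29.5)→(2,13)  cross = 1.5·13 − 2·29.5 = -39.5000; (r_i+r_j)·cross = 3.5·-39.5000 = -138.2500
edge 1: (2,13)→(3.5,7.5)  cross = 2·7.5 − 3.5·13 = -30.5000; (r_i+r_j)·cross = 5.5·-30.5000 = -167.7500
edge 2: (3.5,7.5)→(15,0)  cross = 3.5·0 − 15·7.5 = -112.5000; (r_i+r_j)·cross = 18.5·-112.5000 = -2081.2500
edge 3: (15,0)→(18.5,25.5)  cross = 15·25.5 − 18.5·0 = 382.5000; (r_i+r_j)·cross = 33.5·382.5000 = 12813.7500
edge 4: (18.5,25.5)→(19.5,40)  cross = 18.5·40 − 19.5·25.5 = 242.7500; (r_i+r_j)·cross = 38·242.7500 = 9224.5000
edge 5: (19.5,40)→(9,40)  cross = 19.5·40 − 9·40 = 420.0000; (r_i+r_j)·cross = 28.5·420.0000 = 11970.0000
edge 6: (9,40)→(1.5,29.5)  cross = 9·29.5 − 1.5·40 = 205.5000; (r_i+r_j)·cross = 10.5·205.5000 = 2157.7500
Σcross = 1068.2500 → A = |Σcross|/2 = 534.1250 mm²
Σ(r_i+r_j)·cross = 33778.7500 → first moment M = |Σ|/6 = 5629.7917
R_c = M/A = 5629.7917/534.1250 = 10.5402 mm
θ = 295° = 5.148721 rad
V = θ·R_c·A = 5.148721·10.5402·534.1250 = 28986.228 mm³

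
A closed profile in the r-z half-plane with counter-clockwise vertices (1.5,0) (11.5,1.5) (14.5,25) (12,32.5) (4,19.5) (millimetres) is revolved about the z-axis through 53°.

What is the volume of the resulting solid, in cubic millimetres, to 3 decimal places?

Volume = 2001.136 mm³

Profile (r,z), 5 vertices: (1.5,0) (11.5,1.5) (14.5,25) (12,32.5) (4,19.5)
edge 0: (1.5,0)→(11.5,1.5)  cross = 1.5·1.5 − 11.5·0 = 2.2500; (r_i+r_j)·cross = 13·2.2500 = 29.2500
edge 1: (11.5,1.5)→(14.5,25)  cross = 11.5·25 − 14.5·1.5 = 265.7500; (r_i+r_j)·cross = 26·265.7500 = 6909.5000
edge 2: (14.5,25)→(12,32.5)  cross = 14.5·32.5 − 12·25 = 171.2500; (r_i+r_j)·cross = 26.5·171.2500 = 4538.1250
edge 3: (12,32.5)→(4,19.5)  cross = 12·19.5 − 4·32.5 = 104.0000; (r_i+r_j)·cross = 16·104.0000 = 1664.0000
edge 4: (4,19.5)→(1.5,0)  cross = 4·0 − 1.5·19.5 = -29.2500; (r_i+r_j)·cross = 5.5·-29.2500 = -160.8750
Σcross = 514.0000 → A = |Σcross|/2 = 257.0000 mm²
Σ(r_i+r_j)·cross = 12980.0000 → first moment M = |Σ|/6 = 2163.3333
R_c = M/A = 2163.3333/257.0000 = 8.4176 mm
θ = 53° = 0.925025 rad
V = θ·R_c·A = 0.925025·8.4176·257.0000 = 2001.136 mm³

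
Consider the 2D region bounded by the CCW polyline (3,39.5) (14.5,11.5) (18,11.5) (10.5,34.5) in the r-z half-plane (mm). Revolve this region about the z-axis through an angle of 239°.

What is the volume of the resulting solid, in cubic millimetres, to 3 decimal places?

Volume = 5375.115 mm³

Profile (r,z), 4 vertices: (3,39.5) (14.5,11.5) (18,11.5) (10.5,34.5)
edge 0: (3,39.5)→(14.5,11.5)  cross = 3·11.5 − 14.5·39.5 = -538.2500; (r_i+r_j)·cross = 17.5·-538.2500 = -9419.3750
edge 1: (14.5,11.5)→(18,11.5)  cross = 14.5·11.5 − 18·11.5 = -40.2500; (r_i+r_j)·cross = 32.5·-40.2500 = -1308.1250
edge 2: (18,11.5)→(10.5,34.5)  cross = 18·34.5 − 10.5·11.5 = 500.2500; (r_i+r_j)·cross = 28.5·500.2500 = 14257.1250
edge 3: (10.5,34.5)→(3,39.5)  cross = 10.5·39.5 − 3·34.5 = 311.2500; (r_i+r_j)·cross = 13.5·311.2500 = 4201.8750
Σcross = 233.0000 → A = |Σcross|/2 = 116.5000 mm²
Σ(r_i+r_j)·cross = 7731.5000 → first moment M = |Σ|/6 = 1288.5833
R_c = M/A = 1288.5833/116.5000 = 11.0608 mm
θ = 239° = 4.171337 rad
V = θ·R_c·A = 4.171337·11.0608·116.5000 = 5375.115 mm³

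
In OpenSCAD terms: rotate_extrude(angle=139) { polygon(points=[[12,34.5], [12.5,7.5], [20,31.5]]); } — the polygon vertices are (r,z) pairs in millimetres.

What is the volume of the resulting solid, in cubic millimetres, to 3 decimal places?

Volume = 3859.475 mm³

Profile (r,z), 3 vertices: (12,34.5) (12.5,7.5) (20,31.5)
edge 0: (12,34.5)→(12.5,7.5)  cross = 12·7.5 − 12.5·34.5 = -341.2500; (r_i+r_j)·cross = 24.5·-341.2500 = -8360.6250
edge 1: (12.5,7.5)→(20,31.5)  cross = 12.5·31.5 − 20·7.5 = 243.7500; (r_i+r_j)·cross = 32.5·243.7500 = 7921.8750
edge 2: (20,31.5)→(12,34.5)  cross = 20·34.5 − 12·31.5 = 312.0000; (r_i+r_j)·cross = 32·312.0000 = 9984.0000
Σcross = 214.5000 → A = |Σcross|/2 = 107.2500 mm²
Σ(r_i+r_j)·cross = 9545.2500 → first moment M = |Σ|/6 = 1590.8750
R_c = M/A = 1590.8750/107.2500 = 14.8333 mm
θ = 139° = 2.426008 rad
V = θ·R_c·A = 2.426008·14.8333·107.2500 = 3859.475 mm³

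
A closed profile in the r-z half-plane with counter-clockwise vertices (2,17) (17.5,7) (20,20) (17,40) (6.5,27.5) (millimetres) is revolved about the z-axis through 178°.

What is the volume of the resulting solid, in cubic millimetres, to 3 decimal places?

Profile (r,z), 5 vertices: (2,17) (17.5,7) (20,20) (17,40) (6.5,27.5)
edge 0: (2,17)→(17.5,7)  cross = 2·7 − 17.5·17 = -283.5000; (r_i+r_j)·cross = 19.5·-283.5000 = -5528.2500
edge 1: (17.5,7)→(20,20)  cross = 17.5·20 − 20·7 = 210.0000; (r_i+r_j)·cross = 37.5·210.0000 = 7875.0000
edge 2: (20,20)→(17,40)  cross = 20·40 − 17·20 = 460.0000; (r_i+r_j)·cross = 37·460.0000 = 17020.0000
edge 3: (17,40)→(6.5,27.5)  cross = 17·27.5 − 6.5·40 = 207.5000; (r_i+r_j)·cross = 23.5·207.5000 = 4876.2500
edge 4: (6.5,27.5)→(2,17)  cross = 6.5·17 − 2·27.5 = 55.5000; (r_i+r_j)·cross = 8.5·55.5000 = 471.7500
Σcross = 649.5000 → A = |Σcross|/2 = 324.7500 mm²
Σ(r_i+r_j)·cross = 24714.7500 → first moment M = |Σ|/6 = 4119.1250
R_c = M/A = 4119.1250/324.7500 = 12.6840 mm
θ = 178° = 3.106686 rad
V = θ·R_c·A = 3.106686·12.6840·324.7500 = 12796.828 mm³

Volume = 12796.828 mm³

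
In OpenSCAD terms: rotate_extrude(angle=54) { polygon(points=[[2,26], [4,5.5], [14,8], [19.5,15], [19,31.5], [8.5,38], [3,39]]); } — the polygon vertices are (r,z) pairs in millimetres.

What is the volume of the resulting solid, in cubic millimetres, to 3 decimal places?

Volume = 4415.548 mm³

Profile (r,z), 7 vertices: (2,26) (4,5.5) (14,8) (19.5,15) (19,31.5) (8.5,38) (3,39)
edge 0: (2,26)→(4,5.5)  cross = 2·5.5 − 4·26 = -93.0000; (r_i+r_j)·cross = 6·-93.0000 = -558.0000
edge 1: (4,5.5)→(14,8)  cross = 4·8 − 14·5.5 = -45.0000; (r_i+r_j)·cross = 18·-45.0000 = -810.0000
edge 2: (14,8)→(19.5,15)  cross = 14·15 − 19.5·8 = 54.0000; (r_i+r_j)·cross = 33.5·54.0000 = 1809.0000
edge 3: (19.5,15)→(19,31.5)  cross = 19.5·31.5 − 19·15 = 329.2500; (r_i+r_j)·cross = 38.5·329.2500 = 12676.1250
edge 4: (19,31.5)→(8.5,38)  cross = 19·38 − 8.5·31.5 = 454.2500; (r_i+r_j)·cross = 27.5·454.2500 = 12491.8750
edge 5: (8.5,38)→(3,39)  cross = 8.5·39 − 3·38 = 217.5000; (r_i+r_j)·cross = 11.5·217.5000 = 2501.2500
edge 6: (3,39)→(2,26)  cross = 3·26 − 2·39 = 0.0000; (r_i+r_j)·cross = 5·0.0000 = 0.0000
Σcross = 917.0000 → A = |Σcross|/2 = 458.5000 mm²
Σ(r_i+r_j)·cross = 28110.2500 → first moment M = |Σ|/6 = 4685.0417
R_c = M/A = 4685.0417/458.5000 = 10.2182 mm
θ = 54° = 0.942478 rad
V = θ·R_c·A = 0.942478·10.2182·458.5000 = 4415.548 mm³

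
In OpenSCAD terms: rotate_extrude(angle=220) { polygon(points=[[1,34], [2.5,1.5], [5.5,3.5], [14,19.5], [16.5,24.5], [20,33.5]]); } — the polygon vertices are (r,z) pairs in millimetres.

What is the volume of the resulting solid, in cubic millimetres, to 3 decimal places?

Profile (r,z), 6 vertices: (1,34) (2.5,1.5) (5.5,3.5) (14,19.5) (16.5,24.5) (20,33.5)
edge 0: (1,34)→(2.5,1.5)  cross = 1·1.5 − 2.5·34 = -83.5000; (r_i+r_j)·cross = 3.5·-83.5000 = -292.2500
edge 1: (2.5,1.5)→(5.5,3.5)  cross = 2.5·3.5 − 5.5·1.5 = 0.5000; (r_i+r_j)·cross = 8·0.5000 = 4.0000
edge 2: (5.5,3.5)→(14,19.5)  cross = 5.5·19.5 − 14·3.5 = 58.2500; (r_i+r_j)·cross = 19.5·58.2500 = 1135.8750
edge 3: (14,19.5)→(16.5,24.5)  cross = 14·24.5 − 16.5·19.5 = 21.2500; (r_i+r_j)·cross = 30.5·21.2500 = 648.1250
edge 4: (16.5,24.5)→(20,33.5)  cross = 16.5·33.5 − 20·24.5 = 62.7500; (r_i+r_j)·cross = 36.5·62.7500 = 2290.3750
edge 5: (20,33.5)→(1,34)  cross = 20·34 − 1·33.5 = 646.5000; (r_i+r_j)·cross = 21·646.5000 = 13576.5000
Σcross = 705.7500 → A = |Σcross|/2 = 352.8750 mm²
Σ(r_i+r_j)·cross = 17362.6250 → first moment M = |Σ|/6 = 2893.7708
R_c = M/A = 2893.7708/352.8750 = 8.2006 mm
θ = 220° = 3.839724 rad
V = θ·R_c·A = 3.839724·8.2006·352.8750 = 11111.282 mm³

Volume = 11111.282 mm³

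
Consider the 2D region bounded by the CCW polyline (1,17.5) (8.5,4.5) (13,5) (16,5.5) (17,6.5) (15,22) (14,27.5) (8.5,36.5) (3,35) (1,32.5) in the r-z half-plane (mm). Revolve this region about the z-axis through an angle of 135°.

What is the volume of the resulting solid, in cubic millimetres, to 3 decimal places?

Volume = 7415.828 mm³

Profile (r,z), 10 vertices: (1,17.5) (8.5,4.5) (13,5) (16,5.5) (17,6.5) (15,22) (14,27.5) (8.5,36.5) (3,35) (1,32.5)
edge 0: (1,17.5)→(8.5,4.5)  cross = 1·4.5 − 8.5·17.5 = -144.2500; (r_i+r_j)·cross = 9.5·-144.2500 = -1370.3750
edge 1: (8.5,4.5)→(13,5)  cross = 8.5·5 − 13·4.5 = -16.0000; (r_i+r_j)·cross = 21.5·-16.0000 = -344.0000
edge 2: (13,5)→(16,5.5)  cross = 13·5.5 − 16·5 = -8.5000; (r_i+r_j)·cross = 29·-8.5000 = -246.5000
edge 3: (16,5.5)→(17,6.5)  cross = 16·6.5 − 17·5.5 = 10.5000; (r_i+r_j)·cross = 33·10.5000 = 346.5000
edge 4: (17,6.5)→(15,22)  cross = 17·22 − 15·6.5 = 276.5000; (r_i+r_j)·cross = 32·276.5000 = 8848.0000
edge 5: (15,22)→(14,27.5)  cross = 15·27.5 − 14·22 = 104.5000; (r_i+r_j)·cross = 29·104.5000 = 3030.5000
edge 6: (14,27.5)→(8.5,36.5)  cross = 14·36.5 − 8.5·27.5 = 277.2500; (r_i+r_j)·cross = 22.5·277.2500 = 6238.1250
edge 7: (8.5,36.5)→(3,35)  cross = 8.5·35 − 3·36.5 = 188.0000; (r_i+r_j)·cross = 11.5·188.0000 = 2162.0000
edge 8: (3,35)→(1,32.5)  cross = 3·32.5 − 1·35 = 62.5000; (r_i+r_j)·cross = 4·62.5000 = 250.0000
edge 9: (1,32.5)→(1,17.5)  cross = 1·17.5 − 1·32.5 = -15.0000; (r_i+r_j)·cross = 2·-15.0000 = -30.0000
Σcross = 735.5000 → A = |Σcross|/2 = 367.7500 mm²
Σ(r_i+r_j)·cross = 18884.2500 → first moment M = |Σ|/6 = 3147.3750
R_c = M/A = 3147.3750/367.7500 = 8.5585 mm
θ = 135° = 2.356194 rad
V = θ·R_c·A = 2.356194·8.5585·367.7500 = 7415.828 mm³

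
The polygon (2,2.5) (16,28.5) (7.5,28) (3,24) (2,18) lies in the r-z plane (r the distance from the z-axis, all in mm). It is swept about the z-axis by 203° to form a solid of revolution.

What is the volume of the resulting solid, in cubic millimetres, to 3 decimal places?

Profile (r,z), 5 vertices: (2,2.5) (16,28.5) (7.5,28) (3,24) (2,18)
edge 0: (2,2.5)→(16,28.5)  cross = 2·28.5 − 16·2.5 = 17.0000; (r_i+r_j)·cross = 18·17.0000 = 306.0000
edge 1: (16,28.5)→(7.5,28)  cross = 16·28 − 7.5·28.5 = 234.2500; (r_i+r_j)·cross = 23.5·234.2500 = 5504.8750
edge 2: (7.5,28)→(3,24)  cross = 7.5·24 − 3·28 = 96.0000; (r_i+r_j)·cross = 10.5·96.0000 = 1008.0000
edge 3: (3,24)→(2,18)  cross = 3·18 − 2·24 = 6.0000; (r_i+r_j)·cross = 5·6.0000 = 30.0000
edge 4: (2,18)→(2,2.5)  cross = 2·2.5 − 2·18 = -31.0000; (r_i+r_j)·cross = 4·-31.0000 = -124.0000
Σcross = 322.2500 → A = |Σcross|/2 = 161.1250 mm²
Σ(r_i+r_j)·cross = 6724.8750 → first moment M = |Σ|/6 = 1120.8125
R_c = M/A = 1120.8125/161.1250 = 6.9562 mm
θ = 203° = 3.543018 rad
V = θ·R_c·A = 3.543018·6.9562·161.1250 = 3971.059 mm³

Volume = 3971.059 mm³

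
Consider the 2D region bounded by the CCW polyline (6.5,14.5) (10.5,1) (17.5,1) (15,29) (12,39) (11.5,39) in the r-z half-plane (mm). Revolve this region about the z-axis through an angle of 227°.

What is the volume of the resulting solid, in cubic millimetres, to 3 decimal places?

Volume = 12300.536 mm³

Profile (r,z), 6 vertices: (6.5,14.5) (10.5,1) (17.5,1) (15,29) (12,39) (11.5,39)
edge 0: (6.5,14.5)→(10.5,1)  cross = 6.5·1 − 10.5·14.5 = -145.7500; (r_i+r_j)·cross = 17·-145.7500 = -2477.7500
edge 1: (10.5,1)→(17.5,1)  cross = 10.5·1 − 17.5·1 = -7.0000; (r_i+r_j)·cross = 28·-7.0000 = -196.0000
edge 2: (17.5,1)→(15,29)  cross = 17.5·29 − 15·1 = 492.5000; (r_i+r_j)·cross = 32.5·492.5000 = 16006.2500
edge 3: (15,29)→(12,39)  cross = 15·39 − 12·29 = 237.0000; (r_i+r_j)·cross = 27·237.0000 = 6399.0000
edge 4: (12,39)→(11.5,39)  cross = 12·39 − 11.5·39 = 19.5000; (r_i+r_j)·cross = 23.5·19.5000 = 458.2500
edge 5: (11.5,39)→(6.5,14.5)  cross = 11.5·14.5 − 6.5·39 = -86.7500; (r_i+r_j)·cross = 18·-86.7500 = -1561.5000
Σcross = 509.5000 → A = |Σcross|/2 = 254.7500 mm²
Σ(r_i+r_j)·cross = 18628.2500 → first moment M = |Σ|/6 = 3104.7083
R_c = M/A = 3104.7083/254.7500 = 12.1873 mm
θ = 227° = 3.961897 rad
V = θ·R_c·A = 3.961897·12.1873·254.7500 = 12300.536 mm³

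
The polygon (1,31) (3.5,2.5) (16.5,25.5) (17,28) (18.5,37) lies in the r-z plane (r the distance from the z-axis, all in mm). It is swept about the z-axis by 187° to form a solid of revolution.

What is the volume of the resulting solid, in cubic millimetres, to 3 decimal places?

Profile (r,z), 5 vertices: (1,31) (3.5,2.5) (16.5,25.5) (17,28) (18.5,37)
edge 0: (1,31)→(3.5,2.5)  cross = 1·2.5 − 3.5·31 = -106.0000; (r_i+r_j)·cross = 4.5·-106.0000 = -477.0000
edge 1: (3.5,2.5)→(16.5,25.5)  cross = 3.5·25.5 − 16.5·2.5 = 48.0000; (r_i+r_j)·cross = 20·48.0000 = 960.0000
edge 2: (16.5,25.5)→(17,28)  cross = 16.5·28 − 17·25.5 = 28.5000; (r_i+r_j)·cross = 33.5·28.5000 = 954.7500
edge 3: (17,28)→(18.5,37)  cross = 17·37 − 18.5·28 = 111.0000; (r_i+r_j)·cross = 35.5·111.0000 = 3940.5000
edge 4: (18.5,37)→(1,31)  cross = 18.5·31 − 1·37 = 536.5000; (r_i+r_j)·cross = 19.5·536.5000 = 10461.7500
Σcross = 618.0000 → A = |Σcross|/2 = 309.0000 mm²
Σ(r_i+r_j)·cross = 15840.0000 → first moment M = |Σ|/6 = 2640.0000
R_c = M/A = 2640.0000/309.0000 = 8.5437 mm
θ = 187° = 3.263766 rad
V = θ·R_c·A = 3.263766·8.5437·309.0000 = 8616.341 mm³

Volume = 8616.341 mm³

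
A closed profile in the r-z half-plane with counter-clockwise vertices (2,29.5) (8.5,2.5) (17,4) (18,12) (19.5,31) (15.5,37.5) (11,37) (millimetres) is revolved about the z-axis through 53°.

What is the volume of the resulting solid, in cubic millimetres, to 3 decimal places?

Profile (r,z), 7 vertices: (2,29.5) (8.5,2.5) (17,4) (18,12) (19.5,31) (15.5,37.5) (11,37)
edge 0: (2,29.5)→(8.5,2.5)  cross = 2·2.5 − 8.5·29.5 = -245.7500; (r_i+r_j)·cross = 10.5·-245.7500 = -2580.3750
edge 1: (8.5,2.5)→(17,4)  cross = 8.5·4 − 17·2.5 = -8.5000; (r_i+r_j)·cross = 25.5·-8.5000 = -216.7500
edge 2: (17,4)→(18,12)  cross = 17·12 − 18·4 = 132.0000; (r_i+r_j)·cross = 35·132.0000 = 4620.0000
edge 3: (18,12)→(19.5,31)  cross = 18·31 − 19.5·12 = 324.0000; (r_i+r_j)·cross = 37.5·324.0000 = 12150.0000
edge 4: (19.5,31)→(15.5,37.5)  cross = 19.5·37.5 − 15.5·31 = 250.7500; (r_i+r_j)·cross = 35·250.7500 = 8776.2500
edge 5: (15.5,37.5)→(11,37)  cross = 15.5·37 − 11·37.5 = 161.0000; (r_i+r_j)·cross = 26.5·161.0000 = 4266.5000
edge 6: (11,37)→(2,29.5)  cross = 11·29.5 − 2·37 = 250.5000; (r_i+r_j)·cross = 13·250.5000 = 3256.5000
Σcross = 864.0000 → A = |Σcross|/2 = 432.0000 mm²
Σ(r_i+r_j)·cross = 30272.1250 → first moment M = |Σ|/6 = 5045.3542
R_c = M/A = 5045.3542/432.0000 = 11.6791 mm
θ = 53° = 0.925025 rad
V = θ·R_c·A = 0.925025·11.6791·432.0000 = 4667.076 mm³

Volume = 4667.076 mm³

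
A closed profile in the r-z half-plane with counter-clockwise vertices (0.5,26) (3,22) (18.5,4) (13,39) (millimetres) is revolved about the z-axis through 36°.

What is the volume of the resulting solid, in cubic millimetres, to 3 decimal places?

Profile (r,z), 4 vertices: (0.5,26) (3,22) (18.5,4) (13,39)
edge 0: (0.5,26)→(3,22)  cross = 0.5·22 − 3·26 = -67.0000; (r_i+r_j)·cross = 3.5·-67.0000 = -234.5000
edge 1: (3,22)→(18.5,4)  cross = 3·4 − 18.5·22 = -395.0000; (r_i+r_j)·cross = 21.5·-395.0000 = -8492.5000
edge 2: (18.5,4)→(13,39)  cross = 18.5·39 − 13·4 = 669.5000; (r_i+r_j)·cross = 31.5·669.5000 = 21089.2500
edge 3: (13,39)→(0.5,26)  cross = 13·26 − 0.5·39 = 318.5000; (r_i+r_j)·cross = 13.5·318.5000 = 4299.7500
Σcross = 526.0000 → A = |Σcross|/2 = 263.0000 mm²
Σ(r_i+r_j)·cross = 16662.0000 → first moment M = |Σ|/6 = 2777.0000
R_c = M/A = 2777.0000/263.0000 = 10.5589 mm
θ = 36° = 0.628319 rad
V = θ·R_c·A = 0.628319·10.5589·263.0000 = 1744.841 mm³

Volume = 1744.841 mm³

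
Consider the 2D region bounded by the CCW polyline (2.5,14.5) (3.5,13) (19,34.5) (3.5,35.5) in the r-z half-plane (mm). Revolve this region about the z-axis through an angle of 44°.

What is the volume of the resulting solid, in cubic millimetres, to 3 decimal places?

Profile (r,z), 4 vertices: (2.5,14.5) (3.5,13) (19,34.5) (3.5,35.5)
edge 0: (2.5,14.5)→(3.5,13)  cross = 2.5·13 − 3.5·14.5 = -18.2500; (r_i+r_j)·cross = 6·-18.2500 = -109.5000
edge 1: (3.5,13)→(19,34.5)  cross = 3.5·34.5 − 19·13 = -126.2500; (r_i+r_j)·cross = 22.5·-126.2500 = -2840.6250
edge 2: (19,34.5)→(3.5,35.5)  cross = 19·35.5 − 3.5·34.5 = 553.7500; (r_i+r_j)·cross = 22.5·553.7500 = 12459.3750
edge 3: (3.5,35.5)→(2.5,14.5)  cross = 3.5·14.5 − 2.5·35.5 = -38.0000; (r_i+r_j)·cross = 6·-38.0000 = -228.0000
Σcross = 371.2500 → A = |Σcross|/2 = 185.6250 mm²
Σ(r_i+r_j)·cross = 9281.2500 → first moment M = |Σ|/6 = 1546.8750
R_c = M/A = 1546.8750/185.6250 = 8.3333 mm
θ = 44° = 0.767945 rad
V = θ·R_c·A = 0.767945·8.3333·185.6250 = 1187.915 mm³

Volume = 1187.915 mm³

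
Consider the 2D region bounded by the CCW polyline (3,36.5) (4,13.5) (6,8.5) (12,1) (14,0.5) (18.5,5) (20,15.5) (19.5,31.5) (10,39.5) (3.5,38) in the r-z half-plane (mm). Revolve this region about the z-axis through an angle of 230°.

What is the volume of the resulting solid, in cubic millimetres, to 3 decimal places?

Profile (r,z), 10 vertices: (3,36.5) (4,13.5) (6,8.5) (12,1) (14,0.5) (18.5,5) (20,15.5) (19.5,31.5) (10,39.5) (3.5,38)
edge 0: (3,36.5)→(4,13.5)  cross = 3·13.5 − 4·36.5 = -105.5000; (r_i+r_j)·cross = 7·-105.5000 = -738.5000
edge 1: (4,13.5)→(6,8.5)  cross = 4·8.5 − 6·13.5 = -47.0000; (r_i+r_j)·cross = 10·-47.0000 = -470.0000
edge 2: (6,8.5)→(12,1)  cross = 6·1 − 12·8.5 = -96.0000; (r_i+r_j)·cross = 18·-96.0000 = -1728.0000
edge 3: (12,1)→(14,0.5)  cross = 12·0.5 − 14·1 = -8.0000; (r_i+r_j)·cross = 26·-8.0000 = -208.0000
edge 4: (14,0.5)→(18.5,5)  cross = 14·5 − 18.5·0.5 = 60.7500; (r_i+r_j)·cross = 32.5·60.7500 = 1974.3750
edge 5: (18.5,5)→(20,15.5)  cross = 18.5·15.5 − 20·5 = 186.7500; (r_i+r_j)·cross = 38.5·186.7500 = 7189.8750
edge 6: (20,15.5)→(19.5,31.5)  cross = 20·31.5 − 19.5·15.5 = 327.7500; (r_i+r_j)·cross = 39.5·327.7500 = 12946.1250
edge 7: (19.5,31.5)→(10,39.5)  cross = 19.5·39.5 − 10·31.5 = 455.2500; (r_i+r_j)·cross = 29.5·455.2500 = 13429.8750
edge 8: (10,39.5)→(3.5,38)  cross = 10·38 − 3.5·39.5 = 241.7500; (r_i+r_j)·cross = 13.5·241.7500 = 3263.6250
edge 9: (3.5,38)→(3,36.5)  cross = 3.5·36.5 − 3·38 = 13.7500; (r_i+r_j)·cross = 6.5·13.7500 = 89.3750
Σcross = 1029.5000 → A = |Σcross|/2 = 514.7500 mm²
Σ(r_i+r_j)·cross = 35748.7500 → first moment M = |Σ|/6 = 5958.1250
R_c = M/A = 5958.1250/514.7500 = 11.5748 mm
θ = 230° = 4.014257 rad
V = θ·R_c·A = 4.014257·11.5748·514.7500 = 23917.447 mm³

Volume = 23917.447 mm³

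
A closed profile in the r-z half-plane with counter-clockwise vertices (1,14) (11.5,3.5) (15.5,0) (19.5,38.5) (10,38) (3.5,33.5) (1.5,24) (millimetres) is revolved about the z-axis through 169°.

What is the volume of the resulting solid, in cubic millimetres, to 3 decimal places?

Profile (r,z), 7 vertices: (1,14) (11.5,3.5) (15.5,0) (19.5,38.5) (10,38) (3.5,33.5) (1.5,24)
edge 0: (1,14)→(11.5,3.5)  cross = 1·3.5 − 11.5·14 = -157.5000; (r_i+r_j)·cross = 12.5·-157.5000 = -1968.7500
edge 1: (11.5,3.5)→(15.5,0)  cross = 11.5·0 − 15.5·3.5 = -54.2500; (r_i+r_j)·cross = 27·-54.2500 = -1464.7500
edge 2: (15.5,0)→(19.5,38.5)  cross = 15.5·38.5 − 19.5·0 = 596.7500; (r_i+r_j)·cross = 35·596.7500 = 20886.2500
edge 3: (19.5,38.5)→(10,38)  cross = 19.5·38 − 10·38.5 = 356.0000; (r_i+r_j)·cross = 29.5·356.0000 = 10502.0000
edge 4: (10,38)→(3.5,33.5)  cross = 10·33.5 − 3.5·38 = 202.0000; (r_i+r_j)·cross = 13.5·202.0000 = 2727.0000
edge 5: (3.5,33.5)→(1.5,24)  cross = 3.5·24 − 1.5·33.5 = 33.7500; (r_i+r_j)·cross = 5·33.7500 = 168.7500
edge 6: (1.5,24)→(1,14)  cross = 1.5·14 − 1·24 = -3.0000; (r_i+r_j)·cross = 2.5·-3.0000 = -7.5000
Σcross = 973.7500 → A = |Σcross|/2 = 486.8750 mm²
Σ(r_i+r_j)·cross = 30843.0000 → first moment M = |Σ|/6 = 5140.5000
R_c = M/A = 5140.5000/486.8750 = 10.5582 mm
θ = 169° = 2.949606 rad
V = θ·R_c·A = 2.949606·10.5582·486.8750 = 15162.452 mm³

Volume = 15162.452 mm³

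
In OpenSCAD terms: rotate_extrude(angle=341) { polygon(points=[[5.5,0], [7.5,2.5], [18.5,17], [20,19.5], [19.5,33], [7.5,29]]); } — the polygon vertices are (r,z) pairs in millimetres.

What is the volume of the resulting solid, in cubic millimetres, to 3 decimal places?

Profile (r,z), 6 vertices: (5.5,0) (7.5,2.5) (18.5,17) (20,19.5) (19.5,33) (7.5,29)
edge 0: (5.5,0)→(7.5,2.5)  cross = 5.5·2.5 − 7.5·0 = 13.7500; (r_i+r_j)·cross = 13·13.7500 = 178.7500
edge 1: (7.5,2.5)→(18.5,17)  cross = 7.5·17 − 18.5·2.5 = 81.2500; (r_i+r_j)·cross = 26·81.2500 = 2112.5000
edge 2: (18.5,17)→(20,19.5)  cross = 18.5·19.5 − 20·17 = 20.7500; (r_i+r_j)·cross = 38.5·20.7500 = 798.8750
edge 3: (20,19.5)→(19.5,33)  cross = 20·33 − 19.5·19.5 = 279.7500; (r_i+r_j)·cross = 39.5·279.7500 = 11050.1250
edge 4: (19.5,33)→(7.5,29)  cross = 19.5·29 − 7.5·33 = 318.0000; (r_i+r_j)·cross = 27·318.0000 = 8586.0000
edge 5: (7.5,29)→(5.5,0)  cross = 7.5·0 − 5.5·29 = -159.5000; (r_i+r_j)·cross = 13·-159.5000 = -2073.5000
Σcross = 554.0000 → A = |Σcross|/2 = 277.0000 mm²
Σ(r_i+r_j)·cross = 20652.7500 → first moment M = |Σ|/6 = 3442.1250
R_c = M/A = 3442.1250/277.0000 = 12.4264 mm
θ = 341° = 5.951573 rad
V = θ·R_c·A = 5.951573·12.4264·277.0000 = 20486.057 mm³

Volume = 20486.057 mm³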